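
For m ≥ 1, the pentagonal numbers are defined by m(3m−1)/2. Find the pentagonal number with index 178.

The 178th pentagonal number is n(3n−1)/2 with n = 178.
178·(3·178 − 1)/2 = 178·533/2 = 47437.

47437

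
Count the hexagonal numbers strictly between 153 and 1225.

The n-th hexagonal number is n(2n−1).
Smallest index with value > 153: n = 10 (giving 190).
Largest index with value < 1225: n = 24 (giving 1128).
Indices 10 through 24: 15 terms.

15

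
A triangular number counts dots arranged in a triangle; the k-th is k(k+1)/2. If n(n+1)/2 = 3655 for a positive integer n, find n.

Set n(n+1)/2 = 3655, giving n² + n − 7310 = 0.
The discriminant is 1 + 8·3655 = 29241, and √29241 = 171.
So n = (-1 + 171) / 2 = 170/2 = 85.
Check: 85·86/2 = 3655. ✓

85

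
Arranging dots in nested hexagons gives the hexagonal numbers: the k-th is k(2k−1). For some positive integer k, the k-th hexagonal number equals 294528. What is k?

Set n(2n−1) = 294528, giving 2n² − n − 294528 = 0.
The discriminant is 1 + 8·294528 = 2356225, and √2356225 = 1535.
So n = (1 + 1535) / 4 = 1536/4 = 384.

384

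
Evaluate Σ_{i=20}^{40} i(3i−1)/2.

Σ i(3i−1)/2 = (3Σi² − Σi) / 2 over i = 20..40.
Σi = 820 − 190 = 630 and Σi² = 22140 − 2470 = 19670.
(3·19670 − 1·630) / 2 = 58380/2 = 29190.

29190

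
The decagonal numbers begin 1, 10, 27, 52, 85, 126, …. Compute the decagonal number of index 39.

39·(4·39 − 3) = 39·153 = 5967.

5967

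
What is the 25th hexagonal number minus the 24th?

Consecutive hexagonal numbers differ by 4n − 3: here 4·25 − 3 = 97.

97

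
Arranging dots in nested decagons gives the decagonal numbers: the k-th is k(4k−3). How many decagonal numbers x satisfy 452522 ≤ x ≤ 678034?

The n-th decagonal number is n(4n−3).
Smallest index with value ≥ 452522: n = 337 (giving 453265).
Largest index with value ≤ 678034: n = 412 (giving 677740).
Indices 337 through 412: 76 terms.

76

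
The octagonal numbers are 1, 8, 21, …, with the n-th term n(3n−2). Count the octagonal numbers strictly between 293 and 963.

The n-th octagonal number is n(3n−2).
Smallest index with value > 293: n = 11 (giving 341).
Largest index with value < 963: n = 18 (giving 936).
Indices 11 through 18: 8 terms.

8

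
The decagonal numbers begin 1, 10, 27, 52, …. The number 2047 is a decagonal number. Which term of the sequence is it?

Set n(4n−3) = 2047, giving 4n² − 3n − 2047 = 0.
So n = (3 + 181) / 8 = 184/8 = 23.
Check: 23·(4·23 − 3) = 2047. ✓

23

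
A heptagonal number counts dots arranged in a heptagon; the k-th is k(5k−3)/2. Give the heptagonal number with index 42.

The 42nd heptagonal number is n(5n−3)/2 with n = 42.
42·(5·42 − 3)/2 = 42·207/2 = 4347.

4347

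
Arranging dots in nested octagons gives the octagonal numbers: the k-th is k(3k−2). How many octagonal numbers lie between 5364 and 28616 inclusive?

56

The n-th octagonal number is n(3n−2).
Smallest index with value ≥ 5364: n = 43 (giving 5461).
Largest index with value ≤ 28616: n = 98 (giving 28616).
Indices 43 through 98: 56 terms.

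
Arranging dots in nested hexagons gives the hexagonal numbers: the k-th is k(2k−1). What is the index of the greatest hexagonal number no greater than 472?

Solve n(2n−1) ≤ 472 for integer n.
n = 15 gives 435 ≤ 472, while n = 16 gives 496 > 472; so the answer is index 15.

15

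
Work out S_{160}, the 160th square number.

160² = 25600.

25600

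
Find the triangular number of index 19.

190

19·20/2 = 380/2 = 190.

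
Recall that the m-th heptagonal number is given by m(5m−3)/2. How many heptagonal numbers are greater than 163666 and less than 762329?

296

The n-th heptagonal number is n(5n−3)/2.
Smallest index with value > 163666: n = 257 (giving 164737).
Largest index with value < 762329: n = 552 (giving 760932).
Indices 257 through 552: 296 terms.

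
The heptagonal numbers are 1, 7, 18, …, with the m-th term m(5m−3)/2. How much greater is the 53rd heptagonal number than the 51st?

53·(5·53 − 3)/2 = 6943 and 51·(5·51 − 3)/2 = 6426.
Difference: 6943 − 6426 = 517.

517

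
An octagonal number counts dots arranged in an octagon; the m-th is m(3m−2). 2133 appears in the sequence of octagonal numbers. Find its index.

27

Set n(3n−2) = 2133, giving 3n² − 2n − 2133 = 0.
So n = (2 + 160) / 6 = 162/6 = 27.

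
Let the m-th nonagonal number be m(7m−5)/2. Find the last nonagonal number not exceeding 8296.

8281

Solve n(7n−5)/2 ≤ 8296 for integer n.
n = 49 gives 8281 ≤ 8296, while n = 50 gives 8625 > 8296; so the answer is 8281.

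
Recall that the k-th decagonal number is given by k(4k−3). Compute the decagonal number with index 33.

The 33rd decagonal number is n(4n−3) with n = 33.
33·(4·33 − 3) = 33·129 = 4257.

4257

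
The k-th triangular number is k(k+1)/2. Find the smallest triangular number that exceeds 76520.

Solve n(n+1)/2 > 76520 for integer n.
The largest n with value ≤ 76520 is 390 (since 76245 ≤ 76520 < 76636), so the first above is n = 391, value 76636.

76636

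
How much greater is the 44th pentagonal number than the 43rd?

Consecutive pentagonal numbers differ by 3n − 2: here 3·44 − 2 = 130.

130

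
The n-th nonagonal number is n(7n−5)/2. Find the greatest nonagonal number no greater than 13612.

Solve n(7n−5)/2 ≤ 13612 for integer n.
n = 62 gives 13299 ≤ 13612, while n = 63 gives 13734 > 13612; so the answer is 13299.

13299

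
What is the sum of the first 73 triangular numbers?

Σ i(i+1)/2 = (Σi² + Σi) / 2 over i = 1..73.
Σi = 2701 and Σi² = 132349.
(1·132349 + 1·2701) / 2 = 135050/2 = 67525.

67525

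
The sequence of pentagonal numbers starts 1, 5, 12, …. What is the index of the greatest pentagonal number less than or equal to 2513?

Solve n(3n−1)/2 ≤ 2513 for integer n.
n = 41 gives 2501 ≤ 2513, while n = 42 gives 2625 > 2513; so the answer is index 41.

41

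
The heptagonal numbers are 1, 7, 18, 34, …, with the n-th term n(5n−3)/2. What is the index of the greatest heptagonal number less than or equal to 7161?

53

Solve n(5n−3)/2 ≤ 7161 for integer n.
n = 53 gives 6943 ≤ 7161, while n = 54 gives 7209 > 7161; so the answer is index 53.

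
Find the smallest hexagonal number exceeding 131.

153

Solve n(2n−1) > 131 for integer n.
The largest n with value ≤ 131 is 8 (since 120 ≤ 131 < 153), so the first above is n = 9, value 153.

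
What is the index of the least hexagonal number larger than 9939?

Solve n(2n−1) > 9939 for integer n.
The largest n with value ≤ 9939 is 70 (since 9730 ≤ 9939 < 10011), so the first above is n = 71, value 10011.

71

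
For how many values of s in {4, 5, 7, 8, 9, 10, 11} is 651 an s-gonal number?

2

s = 4: P(4, 25) = 625 and P(4, 26) = 676; 651 is not s-gonal.
s = 5: P(5, 21) = 651. ✓
s = 7: P(7, 16) = 616 and P(7, 17) = 697; 651 is not s-gonal.
s = 8: P(8, 15) = 645 and P(8, 16) = 736; 651 is not s-gonal.
s = 9: P(9, 14) = 651. ✓
s = 10: P(10, 13) = 637 and P(10, 14) = 742; 651 is not s-gonal.
s = 11: P(11, 12) = 606 and P(11, 13) = 715; 651 is not s-gonal.
Hits: s ∈ {5, 9} → 2.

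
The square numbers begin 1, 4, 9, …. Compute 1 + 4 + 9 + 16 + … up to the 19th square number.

2470

Σ_{i=1}^{19} i² = 19·20·39/6 = 2470.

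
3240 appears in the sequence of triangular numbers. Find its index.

80

Set n(n+1)/2 = 3240, giving n² + n − 6480 = 0.
The discriminant is 1 + 8·3240 = 25921, and √25921 = 161.
So n = (-1 + 161) / 2 = 160/2 = 80.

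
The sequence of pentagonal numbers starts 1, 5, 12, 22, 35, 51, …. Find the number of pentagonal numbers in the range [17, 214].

The n-th pentagonal number is n(3n−1)/2.
Smallest index with value ≥ 17: n = 4 (giving 22).
Largest index with value ≤ 214: n = 12 (giving 210).
Indices 4 through 12: 9 terms.

9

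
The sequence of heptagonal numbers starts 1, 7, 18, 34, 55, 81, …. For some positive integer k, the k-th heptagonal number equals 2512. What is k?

Set n(5n−3)/2 = 2512, giving 5n² − 3n − 5024 = 0.
The discriminant is 9 + 40·2512 = 100489, and √100489 = 317.
So n = (3 + 317) / 10 = 320/10 = 32.

32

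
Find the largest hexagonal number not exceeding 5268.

5151

Solve n(2n−1) ≤ 5268 for integer n.
n = 51 gives 5151 ≤ 5268, while n = 52 gives 5356 > 5268; so the answer is 5151.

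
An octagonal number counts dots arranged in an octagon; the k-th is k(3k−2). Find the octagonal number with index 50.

The 50th octagonal number is n(3n−2) with n = 50.
50·(3·50 − 2) = 50·148 = 7400.

7400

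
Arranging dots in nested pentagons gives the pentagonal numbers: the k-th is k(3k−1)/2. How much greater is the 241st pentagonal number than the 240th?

721

Consecutive pentagonal numbers differ by 3n − 2: here 3·241 − 2 = 721.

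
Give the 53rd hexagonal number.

53·(2·53 − 1) = 53·105 = 5565.

5565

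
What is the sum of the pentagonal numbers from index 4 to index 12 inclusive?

918

Σ i(3i−1)/2 = (3Σi² − Σi) / 2 over i = 4..12.
Σi = 78 − 6 = 72 and Σi² = 650 − 14 = 636.
(3·636 − 1·72) / 2 = 1836/2 = 918.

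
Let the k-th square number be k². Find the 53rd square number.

The 53rd square number is n² with n = 53.
53² = 2809.

2809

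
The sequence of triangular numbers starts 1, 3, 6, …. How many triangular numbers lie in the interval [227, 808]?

19

The n-th triangular number is n(n+1)/2.
Smallest index with value ≥ 227: n = 21 (giving 231).
Largest index with value ≤ 808: n = 39 (giving 780).
Indices 21 through 39: 19 terms.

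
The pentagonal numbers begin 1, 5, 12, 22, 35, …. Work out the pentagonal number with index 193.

The 193rd pentagonal number is n(3n−1)/2 with n = 193.
193·(3·193 − 1)/2 = 193·578/2 = 193·289 = 55777.

55777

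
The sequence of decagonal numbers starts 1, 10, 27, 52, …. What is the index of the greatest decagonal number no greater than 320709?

283

Solve n(4n−3) ≤ 320709 for integer n.
n = 283 gives 319507 ≤ 320709, while n = 284 gives 321772 > 320709; so the answer is index 283.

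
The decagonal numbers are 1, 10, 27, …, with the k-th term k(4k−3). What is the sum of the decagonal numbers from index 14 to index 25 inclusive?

Σ i(4i−3) = 4Σi² − 3Σi over i = 14..25.
Σi = 325 − 91 = 234 and Σi² = 5525 − 819 = 4706.
4·4706 − 3·234 = 18122.

18122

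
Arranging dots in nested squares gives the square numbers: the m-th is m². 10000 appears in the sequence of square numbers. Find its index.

We need n² = 10000, so n = √10000 = 100.
Check: 100² = 10000. ✓

100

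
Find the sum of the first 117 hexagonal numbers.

Σ i(2i−1) = 2Σi² − Σi over i = 1..117.
Σi = 6903 and Σi² = 540735.
2·540735 − 1·6903 = 1074567.

1074567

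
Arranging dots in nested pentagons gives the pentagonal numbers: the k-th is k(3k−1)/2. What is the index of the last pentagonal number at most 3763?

Solve n(3n−1)/2 ≤ 3763 for integer n.
n = 50 gives 3725 ≤ 3763, while n = 51 gives 3876 > 3763; so the answer is index 50.

50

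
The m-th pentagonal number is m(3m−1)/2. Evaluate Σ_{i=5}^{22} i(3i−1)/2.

5526

Σ i(3i−1)/2 = (3Σi² − Σi) / 2 over i = 5..22.
Σi = 253 − 10 = 243 and Σi² = 3795 − 30 = 3765.
(3·3765 − 1·243) / 2 = 11052/2 = 5526.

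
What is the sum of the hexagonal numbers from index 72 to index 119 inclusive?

Σ i(2i−1) = 2Σi² − Σi over i = 72..119.
Σi = 7140 − 2556 = 4584 and Σi² = 568820 − 121836 = 446984.
2·446984 − 1·4584 = 889384.

889384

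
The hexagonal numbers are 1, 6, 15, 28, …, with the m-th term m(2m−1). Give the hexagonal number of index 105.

21945

The 105th hexagonal number is n(2n−1) with n = 105.
105·(2·105 − 1) = 105·209 = 21945.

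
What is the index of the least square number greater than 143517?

379

Solve n² > 143517 for integer n.
The largest n with value ≤ 143517 is 378 (since 142884 ≤ 143517 < 143641), so the first above is n = 379, value 143641.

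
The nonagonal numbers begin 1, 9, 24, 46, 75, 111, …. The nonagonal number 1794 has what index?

Set n(7n−5)/2 = 1794, giving 7n² − 5n − 3588 = 0.
So n = (5 + 317) / 14 = 322/14 = 23.

23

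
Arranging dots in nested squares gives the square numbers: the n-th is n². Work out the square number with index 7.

49

7² = 49.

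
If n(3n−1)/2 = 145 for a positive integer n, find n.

10

Set n(3n−1)/2 = 145, giving 3n² − n − 290 = 0.
So n = (1 + 59) / 6 = 60/6 = 10.
Check: 10·(3·10 − 1)/2 = 145. ✓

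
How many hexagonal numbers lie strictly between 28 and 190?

5

The n-th hexagonal number is n(2n−1).
Smallest index with value > 28: n = 5 (giving 45).
Largest index with value < 190: n = 9 (giving 153).
Indices 5 through 9: 5 terms.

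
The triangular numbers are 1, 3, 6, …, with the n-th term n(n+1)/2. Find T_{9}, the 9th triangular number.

45

9·10/2 = 90/2 = 45.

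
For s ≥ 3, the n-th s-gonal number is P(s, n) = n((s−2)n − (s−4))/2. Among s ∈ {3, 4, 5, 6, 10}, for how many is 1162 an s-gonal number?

1

s = 3: P(3, 47) = 1128 and P(3, 48) = 1176; 1162 is not s-gonal.
s = 4: P(4, 34) = 1156 and P(4, 35) = 1225; 1162 is not s-gonal.
s = 5: P(5, 28) = 1162. ✓
s = 6: P(6, 24) = 1128 and P(6, 25) = 1225; 1162 is not s-gonal.
s = 10: P(10, 17) = 1105 and P(10, 18) = 1242; 1162 is not s-gonal.
Hits: s ∈ {5} → 1.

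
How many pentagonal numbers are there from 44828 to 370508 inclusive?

324

The n-th pentagonal number is n(3n−1)/2.
Smallest index with value ≥ 44828: n = 174 (giving 45327).
Largest index with value ≤ 370508: n = 497 (giving 370265).
Indices 174 through 497: 324 terms.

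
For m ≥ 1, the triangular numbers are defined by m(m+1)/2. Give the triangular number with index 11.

66

The 11th triangular number is n(n+1)/2 with n = 11.
11·12/2 = 132/2 = 66.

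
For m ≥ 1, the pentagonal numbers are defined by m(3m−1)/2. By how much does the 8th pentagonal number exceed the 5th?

8·(3·8 − 1)/2 = 92 and 5·(3·5 − 1)/2 = 35.
Difference: 92 − 35 = 57.

57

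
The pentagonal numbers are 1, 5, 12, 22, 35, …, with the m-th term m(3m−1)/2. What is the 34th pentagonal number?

1717

The 34th pentagonal number is n(3n−1)/2 with n = 34.
34·(3·34 − 1)/2 = 34·101/2 = 1717.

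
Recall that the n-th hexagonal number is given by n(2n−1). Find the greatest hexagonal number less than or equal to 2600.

2556

Solve n(2n−1) ≤ 2600 for integer n.
n = 36 gives 2556 ≤ 2600, while n = 37 gives 2701 > 2600; so the answer is 2556.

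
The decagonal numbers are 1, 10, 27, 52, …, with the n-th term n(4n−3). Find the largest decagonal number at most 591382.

588672

Solve n(4n−3) ≤ 591382 for integer n.
n = 384 gives 588672 ≤ 591382, while n = 385 gives 591745 > 591382; so the answer is 588672.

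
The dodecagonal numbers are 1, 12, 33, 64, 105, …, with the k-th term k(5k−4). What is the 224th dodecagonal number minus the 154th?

224·(5·224 − 4) = 249984 and 154·(5·154 − 4) = 117964.
Difference: 249984 − 117964 = 132020.

132020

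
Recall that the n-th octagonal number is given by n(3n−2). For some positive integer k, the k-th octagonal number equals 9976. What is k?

58

Set n(3n−2) = 9976, giving 3n² − 2n − 9976 = 0.
So n = (2 + 346) / 6 = 348/6 = 58.
Check: 58·(3·58 − 2) = 9976. ✓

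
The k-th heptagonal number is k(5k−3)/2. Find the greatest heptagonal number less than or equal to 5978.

Solve n(5n−3)/2 ≤ 5978 for integer n.
n = 49 gives 5929 ≤ 5978, while n = 50 gives 6175 > 5978; so the answer is 5929.

5929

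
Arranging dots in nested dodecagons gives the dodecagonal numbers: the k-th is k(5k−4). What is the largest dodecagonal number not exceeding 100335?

Solve n(5n−4) ≤ 100335 for integer n.
n = 142 gives 100252 ≤ 100335, while n = 143 gives 101673 > 100335; so the answer is 100252.

100252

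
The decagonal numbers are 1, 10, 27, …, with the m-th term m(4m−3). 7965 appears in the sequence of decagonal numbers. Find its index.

45

Set n(4n−3) = 7965, giving 4n² − 3n − 7965 = 0.
So n = (3 + 357) / 8 = 360/8 = 45.
Check: 45·(4·45 − 3) = 7965. ✓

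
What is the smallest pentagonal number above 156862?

157302

Solve n(3n−1)/2 > 156862 for integer n.
The largest n with value ≤ 156862 is 323 (since 156332 ≤ 156862 < 157302), so the first above is n = 324, value 157302.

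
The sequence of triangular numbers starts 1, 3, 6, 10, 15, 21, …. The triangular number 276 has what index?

23

Set n(n+1)/2 = 276, giving n² + n − 552 = 0.
So n = (-1 + 47) / 2 = 46/2 = 23.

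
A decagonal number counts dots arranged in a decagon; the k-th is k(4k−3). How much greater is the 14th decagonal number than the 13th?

Consecutive decagonal numbers differ by 8n − 7: here 8·14 − 7 = 105.

105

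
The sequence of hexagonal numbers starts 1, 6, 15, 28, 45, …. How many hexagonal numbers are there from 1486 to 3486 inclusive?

The n-th hexagonal number is n(2n−1).
Smallest index with value ≥ 1486: n = 28 (giving 1540).
Largest index with value ≤ 3486: n = 42 (giving 3486).
Indices 28 through 42: 15 terms.

15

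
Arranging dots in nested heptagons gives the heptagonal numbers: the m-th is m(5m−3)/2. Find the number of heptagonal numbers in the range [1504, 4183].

The n-th heptagonal number is n(5n−3)/2.
Smallest index with value ≥ 1504: n = 25 (giving 1525).
Largest index with value ≤ 4183: n = 41 (giving 4141).
Indices 25 through 41: 17 terms.

17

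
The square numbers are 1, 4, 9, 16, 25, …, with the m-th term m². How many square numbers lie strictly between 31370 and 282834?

The n-th square number is n².
Smallest index with value > 31370: n = 178 (giving 31684).
Largest index with value < 282834: n = 531 (giving 281961).
Indices 178 through 531: 354 terms.

354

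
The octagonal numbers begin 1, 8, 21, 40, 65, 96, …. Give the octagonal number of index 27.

2133

The 27th octagonal number is n(3n−2) with n = 27.
27·(3·27 − 2) = 27·79 = 2133.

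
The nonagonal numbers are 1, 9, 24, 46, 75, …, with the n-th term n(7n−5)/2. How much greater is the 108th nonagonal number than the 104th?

2958

108·(7·108 − 5)/2 = 40554 and 104·(7·104 − 5)/2 = 37596.
Difference: 40554 − 37596 = 2958.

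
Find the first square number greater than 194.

Solve n² > 194 for integer n.
The largest n with value ≤ 194 is 13 (since 169 ≤ 194 < 196), so the first above is n = 14, value 196.

196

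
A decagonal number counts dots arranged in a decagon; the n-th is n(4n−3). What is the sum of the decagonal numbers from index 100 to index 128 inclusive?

Σ i(4i−3) = 4Σi² − 3Σi over i = 100..128.
Σi = 8256 − 4950 = 3306 and Σi² = 707264 − 328350 = 378914.
4·378914 − 3·3306 = 1505738.

1505738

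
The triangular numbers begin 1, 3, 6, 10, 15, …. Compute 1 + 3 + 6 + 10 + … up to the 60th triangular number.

Σ i(i+1)/2 = (Σi² + Σi) / 2 over i = 1..60.
Σi = 1830 and Σi² = 73810.
(1·73810 + 1·1830) / 2 = 75640/2 = 37820.

37820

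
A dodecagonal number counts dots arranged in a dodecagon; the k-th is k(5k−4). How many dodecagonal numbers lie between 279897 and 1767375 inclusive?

The n-th dodecagonal number is n(5n−4).
Smallest index with value ≥ 279897: n = 237 (giving 279897).
Largest index with value ≤ 1767375: n = 594 (giving 1761804).
Indices 237 through 594: 358 terms.

358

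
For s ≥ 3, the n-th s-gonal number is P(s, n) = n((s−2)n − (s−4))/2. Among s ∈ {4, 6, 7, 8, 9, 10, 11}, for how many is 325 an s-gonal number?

s = 4: P(4, 18) = 324 and P(4, 19) = 361; 325 is not s-gonal.
s = 6: P(6, 13) = 325. ✓
s = 7: P(7, 11) = 286 and P(7, 12) = 342; 325 is not s-gonal.
s = 8: P(8, 10) = 280 and P(8, 11) = 341; 325 is not s-gonal.
s = 9: P(9, 10) = 325. ✓
s = 10: P(10, 9) = 297 and P(10, 10) = 370; 325 is not s-gonal.
s = 11: P(11, 8) = 260 and P(11, 9) = 333; 325 is not s-gonal.
Hits: s ∈ {6, 9} → 2.

2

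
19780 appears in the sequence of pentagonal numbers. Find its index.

115

Set n(3n−1)/2 = 19780, giving 3n² − n − 39560 = 0.
The discriminant is 1 + 24·19780 = 474721, and √474721 = 689.
So n = (1 + 689) / 6 = 690/6 = 115.
Check: 115·(3·115 − 1)/2 = 19780. ✓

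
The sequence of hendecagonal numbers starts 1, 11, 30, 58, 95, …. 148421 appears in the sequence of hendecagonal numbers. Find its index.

182

Set n(9n−7)/2 = 148421, giving 9n² − 7n − 296842 = 0.
The discriminant is 49 + 72·148421 = 10686361, and √10686361 = 3269.
So n = (7 + 3269) / 18 = 3276/18 = 182.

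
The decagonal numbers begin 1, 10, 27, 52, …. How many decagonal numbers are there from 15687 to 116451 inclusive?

The n-th decagonal number is n(4n−3).
Smallest index with value ≥ 15687: n = 63 (giving 15687).
Largest index with value ≤ 116451: n = 171 (giving 116451).
Indices 63 through 171: 109 terms.

109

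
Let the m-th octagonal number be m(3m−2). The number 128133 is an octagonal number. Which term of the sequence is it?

207

Set n(3n−2) = 128133, giving 3n² − 2n − 128133 = 0.
The discriminant is 4 + 12·128133 = 1537600, and √1537600 = 1240.
So n = (2 + 1240) / 6 = 1242/6 = 207.
Check: 207·(3·207 − 2) = 128133. ✓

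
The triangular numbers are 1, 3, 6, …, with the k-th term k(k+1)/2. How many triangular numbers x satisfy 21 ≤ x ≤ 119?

The n-th triangular number is n(n+1)/2.
Smallest index with value ≥ 21: n = 6 (giving 21).
Largest index with value ≤ 119: n = 14 (giving 105).
Indices 6 through 14: 9 terms.

9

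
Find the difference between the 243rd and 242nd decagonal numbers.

1937

Consecutive decagonal numbers differ by 8n − 7: here 8·243 − 7 = 1937.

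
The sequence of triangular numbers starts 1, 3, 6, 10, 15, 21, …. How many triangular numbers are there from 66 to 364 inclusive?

16

The n-th triangular number is n(n+1)/2.
Smallest index with value ≥ 66: n = 11 (giving 66).
Largest index with value ≤ 364: n = 26 (giving 351).
Indices 11 through 26: 16 terms.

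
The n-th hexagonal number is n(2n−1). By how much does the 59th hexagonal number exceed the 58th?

Consecutive hexagonal numbers differ by 4n − 3: here 4·59 − 3 = 233.

233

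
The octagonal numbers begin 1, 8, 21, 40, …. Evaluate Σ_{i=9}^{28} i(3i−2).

Σ i(3i−2) = 3Σi² − 2Σi over i = 9..28.
Σi = 406 − 36 = 370 and Σi² = 7714 − 204 = 7510.
3·7510 − 2·370 = 21790.

21790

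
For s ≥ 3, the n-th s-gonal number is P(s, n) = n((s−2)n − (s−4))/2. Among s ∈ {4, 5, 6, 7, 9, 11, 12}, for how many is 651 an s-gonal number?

2

s = 4: P(4, 25) = 625 and P(4, 26) = 676; 651 is not s-gonal.
s = 5: P(5, 21) = 651. ✓
s = 6: P(6, 18) = 630 and P(6, 19) = 703; 651 is not s-gonal.
s = 7: P(7, 16) = 616 and P(7, 17) = 697; 651 is not s-gonal.
s = 9: P(9, 14) = 651. ✓
s = 11: P(11, 12) = 606 and P(11, 13) = 715; 651 is not s-gonal.
s = 12: P(12, 11) = 561 and P(12, 12) = 672; 651 is not s-gonal.
Hits: s ∈ {5, 9} → 2.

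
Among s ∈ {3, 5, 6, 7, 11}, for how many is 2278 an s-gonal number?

s = 3: P(3, 67) = 2278. ✓
s = 5: P(5, 39) = 2262 and P(5, 40) = 2380; 2278 is not s-gonal.
s = 6: P(6, 34) = 2278. ✓
s = 7: P(7, 30) = 2205 and P(7, 31) = 2356; 2278 is not s-gonal.
s = 11: P(11, 22) = 2101 and P(11, 23) = 2300; 2278 is not s-gonal.
Hits: s ∈ {3, 6} → 2.

2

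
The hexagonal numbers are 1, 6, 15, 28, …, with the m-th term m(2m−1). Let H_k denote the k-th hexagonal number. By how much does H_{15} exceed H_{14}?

Consecutive hexagonal numbers differ by 4n − 3: here 4·15 − 3 = 57.

57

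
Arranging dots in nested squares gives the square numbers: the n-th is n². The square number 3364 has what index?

58

We need n² = 3364, so n = √3364 = 58.
Check: 58² = 3364. ✓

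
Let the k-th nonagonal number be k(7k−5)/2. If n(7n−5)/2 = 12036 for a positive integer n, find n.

Set n(7n−5)/2 = 12036, giving 7n² − 5n − 24072 = 0.
The discriminant is 25 + 56·12036 = 674041, and √674041 = 821.
So n = (5 + 821) / 14 = 826/14 = 59.

59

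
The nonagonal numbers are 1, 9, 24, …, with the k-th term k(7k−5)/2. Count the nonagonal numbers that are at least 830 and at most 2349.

11

The n-th nonagonal number is n(7n−5)/2.
Smallest index with value ≥ 830: n = 16 (giving 856).
Largest index with value ≤ 2349: n = 26 (giving 2301).
Indices 16 through 26: 11 terms.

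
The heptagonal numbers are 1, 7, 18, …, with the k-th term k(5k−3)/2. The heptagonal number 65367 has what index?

162

Set n(5n−3)/2 = 65367, giving 5n² − 3n − 130734 = 0.
The discriminant is 9 + 40·65367 = 2614689, and √2614689 = 1617.
So n = (3 + 1617) / 10 = 1620/10 = 162.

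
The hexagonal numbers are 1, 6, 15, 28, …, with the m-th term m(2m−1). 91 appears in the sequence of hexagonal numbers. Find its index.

7

Set n(2n−1) = 91, giving 2n² − n − 91 = 0.
The discriminant is 1 + 8·91 = 729, and √729 = 27.
So n = (1 + 27) / 4 = 28/4 = 7.
Check: 7·(2·7 − 1) = 91. ✓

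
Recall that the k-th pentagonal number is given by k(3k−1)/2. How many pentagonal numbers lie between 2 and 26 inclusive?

3

The n-th pentagonal number is n(3n−1)/2.
Smallest index with value ≥ 2: n = 2 (giving 5).
Largest index with value ≤ 26: n = 4 (giving 22).
Indices 2 through 4: 3 terms.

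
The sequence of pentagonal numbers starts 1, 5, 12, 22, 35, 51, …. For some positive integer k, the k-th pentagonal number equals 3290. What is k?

Set n(3n−1)/2 = 3290, giving 3n² − n − 6580 = 0.
The discriminant is 1 + 24·3290 = 78961, and √78961 = 281.
So n = (1 + 281) / 6 = 282/6 = 47.

47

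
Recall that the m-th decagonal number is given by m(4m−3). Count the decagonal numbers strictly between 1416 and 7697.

25

The n-th decagonal number is n(4n−3).
Smallest index with value > 1416: n = 20 (giving 1540).
Largest index with value < 7697: n = 44 (giving 7612).
Indices 20 through 44: 25 terms.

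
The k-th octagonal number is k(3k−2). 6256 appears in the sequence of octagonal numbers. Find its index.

Set n(3n−2) = 6256, giving 3n² − 2n − 6256 = 0.
The discriminant is 4 + 12·6256 = 75076, and √75076 = 274.
So n = (2 + 274) / 6 = 276/6 = 46.

46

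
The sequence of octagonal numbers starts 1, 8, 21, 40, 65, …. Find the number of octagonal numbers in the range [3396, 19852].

48

The n-th octagonal number is n(3n−2).
Smallest index with value ≥ 3396: n = 34 (giving 3400).
Largest index with value ≤ 19852: n = 81 (giving 19521).
Indices 34 through 81: 48 terms.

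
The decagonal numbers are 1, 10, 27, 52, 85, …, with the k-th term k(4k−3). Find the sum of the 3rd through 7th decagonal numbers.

465

Σ i(4i−3) = 4Σi² − 3Σi over i = 3..7.
Σi = 28 − 3 = 25 and Σi² = 140 − 5 = 135.
4·135 − 3·25 = 465.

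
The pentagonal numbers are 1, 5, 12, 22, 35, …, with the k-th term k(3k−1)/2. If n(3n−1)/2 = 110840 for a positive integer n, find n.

272

Set n(3n−1)/2 = 110840, giving 3n² − n − 221680 = 0.
So n = (1 + 1631) / 6 = 1632/6 = 272.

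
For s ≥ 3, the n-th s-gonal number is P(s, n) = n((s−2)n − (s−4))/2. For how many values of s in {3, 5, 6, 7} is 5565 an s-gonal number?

s = 3: P(3, 105) = 5565. ✓
s = 5: P(5, 61) = 5551 and P(5, 62) = 5735; 5565 is not s-gonal.
s = 6: P(6, 53) = 5565. ✓
s = 7: P(7, 47) = 5452 and P(7, 48) = 5688; 5565 is not s-gonal.
Hits: s ∈ {3, 6} → 2.

2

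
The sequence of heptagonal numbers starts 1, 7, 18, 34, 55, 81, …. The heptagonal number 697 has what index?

17

Set n(5n−3)/2 = 697, giving 5n² − 3n − 1394 = 0.
The discriminant is 9 + 40·697 = 27889, and √27889 = 167.
So n = (3 + 167) / 10 = 170/10 = 17.
Check: 17·(5·17 − 3)/2 = 697. ✓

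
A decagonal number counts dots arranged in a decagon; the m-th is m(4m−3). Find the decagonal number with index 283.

The 283rd decagonal number is n(4n−3) with n = 283.
283·(4·283 − 3) = 283·1129 = 319507.

319507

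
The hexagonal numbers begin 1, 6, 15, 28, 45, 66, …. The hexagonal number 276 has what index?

Set n(2n−1) = 276, giving 2n² − n − 276 = 0.
The discriminant is 1 + 8·276 = 2209, and √2209 = 47.
So n = (1 + 47) / 4 = 48/4 = 12.
Check: 12·(2·12 − 1) = 276. ✓

12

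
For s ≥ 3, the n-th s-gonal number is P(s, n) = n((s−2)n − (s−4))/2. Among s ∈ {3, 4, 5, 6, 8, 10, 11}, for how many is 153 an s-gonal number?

s = 3: P(3, 17) = 153. ✓
s = 4: P(4, 12) = 144 and P(4, 13) = 169; 153 is not s-gonal.
s = 5: P(5, 10) = 145 and P(5, 11) = 176; 153 is not s-gonal.
s = 6: P(6, 9) = 153. ✓
s = 8: P(8, 7) = 133 and P(8, 8) = 176; 153 is not s-gonal.
s = 10: P(10, 6) = 126 and P(10, 7) = 175; 153 is not s-gonal.
s = 11: P(11, 6) = 141 and P(11, 7) = 196; 153 is not s-gonal.
Hits: s ∈ {3, 6} → 2.

2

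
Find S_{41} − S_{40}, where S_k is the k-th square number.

81

n² − (n−1)² = 2n − 1, so 41² − 40² = 2·41 − 1 = 81.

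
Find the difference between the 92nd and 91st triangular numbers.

Consecutive triangular numbers differ by n: T_{92} − T_{91} = 92.

92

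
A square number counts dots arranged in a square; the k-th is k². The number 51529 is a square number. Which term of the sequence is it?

We need n² = 51529, so n = √51529 = 227.

227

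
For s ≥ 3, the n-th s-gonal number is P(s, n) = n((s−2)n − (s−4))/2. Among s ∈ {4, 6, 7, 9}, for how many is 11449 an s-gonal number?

1

s = 4: P(4, 107) = 11449. ✓
s = 6: P(6, 75) = 11175 and P(6, 76) = 11476; 11449 is not s-gonal.
s = 7: P(7, 67) = 11122 and P(7, 68) = 11458; 11449 is not s-gonal.
s = 9: P(9, 57) = 11229 and P(9, 58) = 11629; 11449 is not s-gonal.
Hits: s ∈ {4} → 1.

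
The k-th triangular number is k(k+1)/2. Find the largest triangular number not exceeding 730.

Solve n(n+1)/2 ≤ 730 for integer n.
n = 37 gives 703 ≤ 730, while n = 38 gives 741 > 730; so the answer is 703.

703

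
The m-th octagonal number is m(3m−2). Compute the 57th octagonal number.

9633

57·(3·57 − 2) = 57·169 = 9633.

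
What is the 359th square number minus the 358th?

717

n² − (n−1)² = 2n − 1, so 359² − 358² = 2·359 − 1 = 717.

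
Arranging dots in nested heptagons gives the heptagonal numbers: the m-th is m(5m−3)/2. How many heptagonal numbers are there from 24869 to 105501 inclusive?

The n-th heptagonal number is n(5n−3)/2.
Smallest index with value ≥ 24869: n = 101 (giving 25351).
Largest index with value ≤ 105501: n = 205 (giving 104755).
Indices 101 through 205: 105 terms.

105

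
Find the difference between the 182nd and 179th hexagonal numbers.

2163

182·(2·182 − 1) = 66066 and 179·(2·179 − 1) = 63903.
Difference: 66066 − 63903 = 2163.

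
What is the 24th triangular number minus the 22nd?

24·25/2 = 300 and 22·23/2 = 253.
Difference: 300 − 253 = 47.

47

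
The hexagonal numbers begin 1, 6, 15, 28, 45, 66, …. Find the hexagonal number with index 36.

The 36th hexagonal number is n(2n−1) with n = 36.
36·(2·36 − 1) = 36·71 = 2556.

2556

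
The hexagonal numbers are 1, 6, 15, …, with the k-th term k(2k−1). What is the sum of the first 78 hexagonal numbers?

319397

Σ i(2i−1) = 2Σi² − Σi over i = 1..78.
Σi = 3081 and Σi² = 161239.
2·161239 − 1·3081 = 319397.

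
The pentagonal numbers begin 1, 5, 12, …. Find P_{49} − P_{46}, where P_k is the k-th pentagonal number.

426

49·(3·49 − 1)/2 = 3577 and 46·(3·46 − 1)/2 = 3151.
Difference: 3577 − 3151 = 426.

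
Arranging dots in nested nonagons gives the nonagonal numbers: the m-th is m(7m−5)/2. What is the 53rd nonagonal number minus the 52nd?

Consecutive nonagonal numbers differ by 7n − 6: here 7·53 − 6 = 365.

365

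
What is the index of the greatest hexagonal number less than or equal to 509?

16

Solve n(2n−1) ≤ 509 for integer n.
n = 16 gives 496 ≤ 509, while n = 17 gives 561 > 509; so the answer is index 16.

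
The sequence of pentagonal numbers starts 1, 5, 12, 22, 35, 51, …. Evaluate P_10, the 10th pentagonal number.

10·(3·10 − 1)/2 = 10·29/2 = 145.

145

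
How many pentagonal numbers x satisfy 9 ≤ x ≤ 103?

The n-th pentagonal number is n(3n−1)/2.
Smallest index with value ≥ 9: n = 3 (giving 12).
Largest index with value ≤ 103: n = 8 (giving 92).
Indices 3 through 8: 6 terms.

6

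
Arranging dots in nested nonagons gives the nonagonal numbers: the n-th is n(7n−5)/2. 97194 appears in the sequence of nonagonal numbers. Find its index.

Set n(7n−5)/2 = 97194, giving 7n² − 5n − 194388 = 0.
The discriminant is 25 + 56·97194 = 5442889, and √5442889 = 2333.
So n = (5 + 2333) / 14 = 2338/14 = 167.

167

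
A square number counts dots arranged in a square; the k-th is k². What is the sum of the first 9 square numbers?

285

Σ_{i=1}^{9} i² = 9·10·19/6 = 285.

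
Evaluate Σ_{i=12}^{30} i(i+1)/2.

4674

Σ i(i+1)/2 = (Σi² + Σi) / 2 over i = 12..30.
Σi = 465 − 66 = 399 and Σi² = 9455 − 506 = 8949.
(1·8949 + 1·399) / 2 = 9348/2 = 4674.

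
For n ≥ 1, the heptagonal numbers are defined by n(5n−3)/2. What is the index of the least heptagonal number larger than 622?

Solve n(5n−3)/2 > 622 for integer n.
The largest n with value ≤ 622 is 16 (since 616 ≤ 622 < 697), so the first above is n = 17, value 697.

17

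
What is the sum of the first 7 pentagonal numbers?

196

Σ i(3i−1)/2 = (3Σi² − Σi) / 2 over i = 1..7.
Σi = 28 and Σi² = 140.
(3·140 − 1·28) / 2 = 392/2 = 196.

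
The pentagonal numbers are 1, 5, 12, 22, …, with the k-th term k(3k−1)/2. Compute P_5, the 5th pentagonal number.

The 5th pentagonal number is n(3n−1)/2 with n = 5.
5·(3·5 − 1)/2 = 5·14/2 = 5·7 = 35.

35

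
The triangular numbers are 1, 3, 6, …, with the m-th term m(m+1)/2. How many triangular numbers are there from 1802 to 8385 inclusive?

The n-th triangular number is n(n+1)/2.
Smallest index with value ≥ 1802: n = 60 (giving 1830).
Largest index with value ≤ 8385: n = 129 (giving 8385).
Indices 60 through 129: 70 terms.

70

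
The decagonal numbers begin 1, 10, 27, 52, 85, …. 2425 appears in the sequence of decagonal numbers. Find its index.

25

Set n(4n−3) = 2425, giving 4n² − 3n − 2425 = 0.
The discriminant is 9 + 16·2425 = 38809, and √38809 = 197.
So n = (3 + 197) / 8 = 200/8 = 25.
Check: 25·(4·25 − 3) = 2425. ✓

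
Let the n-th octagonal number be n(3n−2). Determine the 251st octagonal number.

188501

The 251st octagonal number is n(3n−2) with n = 251.
251·(3·251 − 2) = 251·751 = 188501.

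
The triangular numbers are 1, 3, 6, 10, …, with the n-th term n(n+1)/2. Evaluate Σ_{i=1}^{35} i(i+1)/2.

7770

Σ i(i+1)/2 = (Σi² + Σi) / 2 over i = 1..35.
Σi = 630 and Σi² = 14910.
(1·14910 + 1·630) / 2 = 15540/2 = 7770.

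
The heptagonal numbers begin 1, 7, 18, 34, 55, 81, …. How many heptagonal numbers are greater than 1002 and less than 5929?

The n-th heptagonal number is n(5n−3)/2.
Smallest index with value > 1002: n = 21 (giving 1071).
Largest index with value < 5929: n = 48 (giving 5688).
Indices 21 through 48: 28 terms.

28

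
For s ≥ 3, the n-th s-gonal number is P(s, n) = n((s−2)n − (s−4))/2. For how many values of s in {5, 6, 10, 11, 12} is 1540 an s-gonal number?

s = 5: P(5, 32) = 1520 and P(5, 33) = 1617; 1540 is not s-gonal.
s = 6: P(6, 28) = 1540. ✓
s = 10: P(10, 20) = 1540. ✓
s = 11: P(11, 18) = 1395 and P(11, 19) = 1558; 1540 is not s-gonal.
s = 12: P(12, 17) = 1377 and P(12, 18) = 1548; 1540 is not s-gonal.
Hits: s ∈ {6, 10} → 2.

2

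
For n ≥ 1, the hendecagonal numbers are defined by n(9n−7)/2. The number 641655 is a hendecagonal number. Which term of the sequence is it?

378

Set n(9n−7)/2 = 641655, giving 9n² − 7n − 1283310 = 0.
The discriminant is 49 + 72·641655 = 46199209, and √46199209 = 6797.
So n = (7 + 6797) / 18 = 6804/18 = 378.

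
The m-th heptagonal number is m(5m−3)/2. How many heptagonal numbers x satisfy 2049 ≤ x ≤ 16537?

The n-th heptagonal number is n(5n−3)/2.
Smallest index with value ≥ 2049: n = 29 (giving 2059).
Largest index with value ≤ 16537: n = 81 (giving 16281).
Indices 29 through 81: 53 terms.

53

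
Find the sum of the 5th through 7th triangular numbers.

Σ i(i+1)/2 = (Σi² + Σi) / 2 over i = 5..7.
Σi = 28 − 10 = 18 and Σi² = 140 − 30 = 110.
(1·110 + 1·18) / 2 = 128/2 = 64.

64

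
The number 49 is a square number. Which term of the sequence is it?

7

We need n² = 49, so n = √49 = 7.
Check: 7² = 49. ✓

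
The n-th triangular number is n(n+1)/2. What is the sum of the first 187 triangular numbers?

Σ i(i+1)/2 = (Σi² + Σi) / 2 over i = 1..187.
Σi = 17578 and Σi² = 2197250.
(1·2197250 + 1·17578) / 2 = 2214828/2 = 1107414.

1107414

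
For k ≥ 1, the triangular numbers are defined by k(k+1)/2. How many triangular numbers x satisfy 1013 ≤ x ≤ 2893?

The n-th triangular number is n(n+1)/2.
Smallest index with value ≥ 1013: n = 45 (giving 1035).
Largest index with value ≤ 2893: n = 75 (giving 2850).
Indices 45 through 75: 31 terms.

31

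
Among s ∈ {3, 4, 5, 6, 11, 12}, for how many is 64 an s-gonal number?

s = 3: P(3, 10) = 55 and P(3, 11) = 66; 64 is not s-gonal.
s = 4: P(4, 8) = 64. ✓
s = 5: P(5, 6) = 51 and P(5, 7) = 70; 64 is not s-gonal.
s = 6: P(6, 5) = 45 and P(6, 6) = 66; 64 is not s-gonal.
s = 11: P(11, 4) = 58 and P(11, 5) = 95; 64 is not s-gonal.
s = 12: P(12, 4) = 64. ✓
Hits: s ∈ {4, 12} → 2.

2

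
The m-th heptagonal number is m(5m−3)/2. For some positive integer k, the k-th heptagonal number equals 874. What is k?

Set n(5n−3)/2 = 874, giving 5n² − 3n − 1748 = 0.
The discriminant is 9 + 40·874 = 34969, and √34969 = 187.
So n = (3 + 187) / 10 = 190/10 = 19.

19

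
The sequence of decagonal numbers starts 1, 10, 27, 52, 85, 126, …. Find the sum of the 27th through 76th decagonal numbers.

564375

Σ i(4i−3) = 4Σi² − 3Σi over i = 27..76.
Σi = 2926 − 351 = 2575 and Σi² = 149226 − 6201 = 143025.
4·143025 − 3·2575 = 564375.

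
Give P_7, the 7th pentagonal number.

7·(3·7 − 1)/2 = 7·20/2 = 7·10 = 70.

70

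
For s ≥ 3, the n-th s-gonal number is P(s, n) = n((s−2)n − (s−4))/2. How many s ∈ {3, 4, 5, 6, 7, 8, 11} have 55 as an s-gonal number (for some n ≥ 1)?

2

s = 3: P(3, 10) = 55. ✓
s = 4: P(4, 7) = 49 and P(4, 8) = 64; 55 is not s-gonal.
s = 5: P(5, 6) = 51 and P(5, 7) = 70; 55 is not s-gonal.
s = 6: P(6, 5) = 45 and P(6, 6) = 66; 55 is not s-gonal.
s = 7: P(7, 5) = 55. ✓
s = 8: P(8, 4) = 40 and P(8, 5) = 65; 55 is not s-gonal.
s = 11: P(11, 3) = 30 and P(11, 4) = 58; 55 is not s-gonal.
Hits: s ∈ {3, 7} → 2.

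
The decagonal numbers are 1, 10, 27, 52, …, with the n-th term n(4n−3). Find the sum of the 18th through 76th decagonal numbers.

581445

Σ i(4i−3) = 4Σi² − 3Σi over i = 18..76.
Σi = 2926 − 153 = 2773 and Σi² = 149226 − 1785 = 147441.
4·147441 − 3·2773 = 581445.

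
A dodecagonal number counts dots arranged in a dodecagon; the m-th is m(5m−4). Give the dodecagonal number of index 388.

The 388th dodecagonal number is n(5n−4) with n = 388.
388·(5·388 − 4) = 388·1936 = 751168.

751168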